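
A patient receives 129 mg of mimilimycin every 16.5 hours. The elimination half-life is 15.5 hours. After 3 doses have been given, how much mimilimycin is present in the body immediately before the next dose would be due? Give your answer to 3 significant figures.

The 3 doses were given 49.5, 33, 16.5 hours ago.
Total = 129·(1/2)^(49.5/15.5) + 129·(1/2)^(33/15.5) + 129·(1/2)^(16.5/15.5)
      = 14.101 + 29.491 + 61.679 ≈ 105.27 mg.

105 mg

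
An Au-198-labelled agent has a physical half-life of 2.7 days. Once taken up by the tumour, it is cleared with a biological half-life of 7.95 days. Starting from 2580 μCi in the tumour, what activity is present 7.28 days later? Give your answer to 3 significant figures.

211 μCi

1/t_eff = 1/t_phys + 1/t_biol = 1/2.7 + 1/7.95 = 0.49616 per day.
t_eff = 2.7 × 7.95 / (2.7 + 7.95) ≈ 2.0155 days.
Remaining = 2580 × (1/2)^(7.28/2.0155) = 2580 × (1/2)^3.612 ≈ 211.01 μCi.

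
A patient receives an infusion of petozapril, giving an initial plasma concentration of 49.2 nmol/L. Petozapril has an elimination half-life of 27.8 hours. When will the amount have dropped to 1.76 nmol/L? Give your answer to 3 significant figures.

134 hours

Fraction remaining = 1.76/49.2 ≈ 0.035772.
n = log₂(49.2/1.76) = ln(27.955)/ln 2 ≈ 4.805 half-lives.
t = n × t½ = 4.805 × 27.8 ≈ 133.58 hours.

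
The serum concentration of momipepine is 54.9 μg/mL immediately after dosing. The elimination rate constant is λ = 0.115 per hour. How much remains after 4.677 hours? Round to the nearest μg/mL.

32 μg/mL

t½ = ln 2 / λ = 0.69315 / 0.115 ≈ 6.0274 hours.
Number of half-lives: n = 4.677/6.0274 ≈ 0.77596.
Remaining = 54.9 × (1/2)^0.77596 = 54.9 × 0.584 ≈ 32.062 μg/mL.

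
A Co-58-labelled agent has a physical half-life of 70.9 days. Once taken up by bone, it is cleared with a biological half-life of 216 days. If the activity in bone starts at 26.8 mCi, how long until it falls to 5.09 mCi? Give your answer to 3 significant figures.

128 days

1/t_eff = 1/t_phys + 1/t_biol = 1/70.9 + 1/216 = 0.018734 per day.
t_eff = 70.9 × 216 / (70.9 + 216) ≈ 53.379 days.
n = log₂(26.8/5.09) ≈ 2.3965; t = 2.3965 × 53.379 ≈ 127.92 days.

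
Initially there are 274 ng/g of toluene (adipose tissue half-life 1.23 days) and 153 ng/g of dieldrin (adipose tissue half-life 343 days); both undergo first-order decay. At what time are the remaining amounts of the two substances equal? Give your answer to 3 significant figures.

1.04 days

Set 274·(1/2)^(t/1.23) = 153·(1/2)^(t/343).
Taking log₂: log₂(274/153) = t·(1/1.23 − 1/343).
log₂(1.7908) = 0.84064; 1/1.23 − 1/343 = 0.81009.
t = 0.84064 / 0.81009 ≈ 1.0377 days.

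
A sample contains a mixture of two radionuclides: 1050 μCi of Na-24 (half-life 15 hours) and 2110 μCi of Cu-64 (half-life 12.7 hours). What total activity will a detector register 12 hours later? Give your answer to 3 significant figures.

Na-24: 1050 × (1/2)^(12/15) = 1050 × (1/2)^0.8 ≈ 603.07 μCi.
Cu-64: 2110 × (1/2)^(12/12.7) = 2110 × (1/2)^0.94488 ≈ 1096.1 μCi.
Total = 603.07 + 1096.1 ≈ 1699.2 μCi.

1700 μCi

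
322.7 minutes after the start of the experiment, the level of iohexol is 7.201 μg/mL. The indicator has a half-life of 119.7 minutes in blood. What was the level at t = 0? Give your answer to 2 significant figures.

47 μg/mL

Number of half-lives elapsed: n = 322.7/119.7 ≈ 2.6959.
A₀ = A × 2^n = 7.201 × 2^2.6959 = 7.201 × 6.4796 ≈ 46.66 μg/mL.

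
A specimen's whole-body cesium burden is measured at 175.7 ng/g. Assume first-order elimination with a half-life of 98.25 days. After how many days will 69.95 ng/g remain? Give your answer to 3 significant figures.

Fraction remaining = 69.95/175.7 ≈ 0.39812.
n = log₂(175.7/69.95) = ln(2.5118)/ln 2 ≈ 1.3287 half-lives.
t = n × t½ = 1.3287 × 98.25 ≈ 130.55 days.

131 days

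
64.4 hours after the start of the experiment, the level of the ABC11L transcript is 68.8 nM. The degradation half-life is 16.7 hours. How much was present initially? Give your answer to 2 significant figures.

Number of half-lives elapsed: n = 64.4/16.7 ≈ 3.8563.
A₀ = A × 2^n = 68.8 × 2^3.8563 = 68.8 × 14.483 ≈ 996.43 nM.

1000 nM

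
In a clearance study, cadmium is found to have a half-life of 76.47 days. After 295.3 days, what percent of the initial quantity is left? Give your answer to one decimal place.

6.9%

n = 295.3/76.47 ≈ 3.8616 half-lives.
Fraction remaining = (1/2)^3.8616 ≈ 0.068791, i.e. 6.8791%.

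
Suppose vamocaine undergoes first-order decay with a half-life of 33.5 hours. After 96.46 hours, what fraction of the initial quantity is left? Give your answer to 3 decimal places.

0.136

n = 96.46/33.5 ≈ 2.8794 half-lives.
Fraction remaining = (1/2)^2.8794 ≈ 0.1359.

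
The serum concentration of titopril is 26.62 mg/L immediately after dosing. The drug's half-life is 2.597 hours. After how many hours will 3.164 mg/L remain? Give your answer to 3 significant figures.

Fraction remaining = 3.164/26.62 ≈ 0.11886.
n = log₂(26.62/3.164) = ln(8.4134)/ln 2 ≈ 3.0727 half-lives.
t = n × t½ = 3.0727 × 2.597 ≈ 7.9798 hours.

7.98 hours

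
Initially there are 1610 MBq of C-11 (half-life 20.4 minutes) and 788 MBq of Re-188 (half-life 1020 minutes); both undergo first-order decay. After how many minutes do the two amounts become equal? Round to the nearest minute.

21 minutes

Set 1610·(1/2)^(t/20.4) = 788·(1/2)^(t/1020).
Taking log₂: log₂(1610/788) = t·(1/20.4 − 1/1020).
log₂(2.0431) = 1.0308; 1/20.4 − 1/1020 = 0.048039.
t = 1.0308 / 0.048039 ≈ 21.457 minutes.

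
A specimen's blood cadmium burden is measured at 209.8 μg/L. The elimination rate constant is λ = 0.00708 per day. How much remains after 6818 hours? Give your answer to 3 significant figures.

28.1 μg/L

t½ = ln 2 / λ = 0.69315 / 0.00708 ≈ 97.902 days.
Convert the elapsed time: 6818 hours = 284.083 days.
Number of half-lives: n = 284.083/97.902 ≈ 2.9017.
Remaining = 209.8 × (1/2)^2.9017 = 209.8 × 0.13381 ≈ 28.074 μg/L.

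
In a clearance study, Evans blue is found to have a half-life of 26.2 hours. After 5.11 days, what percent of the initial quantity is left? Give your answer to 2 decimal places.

3.90%

5.11 days = 122.64 hours.
n = 122.64/26.2 ≈ 4.6809 half-lives.
Fraction remaining = (1/2)^4.6809 ≈ 0.038986, i.e. 3.8986%.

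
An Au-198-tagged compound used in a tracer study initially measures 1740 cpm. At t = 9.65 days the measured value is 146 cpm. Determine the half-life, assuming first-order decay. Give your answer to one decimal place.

A/A₀ = 146/1740 ≈ 0.083908.
n = log₂(11.918) ≈ 3.575 half-lives elapsed in 9.65 days.
t½ = 9.65/3.575 ≈ 2.6993 days.

2.7 days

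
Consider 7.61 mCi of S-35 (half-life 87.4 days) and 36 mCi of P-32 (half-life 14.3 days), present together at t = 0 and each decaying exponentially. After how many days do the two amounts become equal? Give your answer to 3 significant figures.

38.3 days

Set 7.61·(1/2)^(t/87.4) = 36·(1/2)^(t/14.3).
Taking log₂: log₂(7.61/36) = t·(1/87.4 − 1/14.3).
log₂(0.21139) = -2.242; 1/87.4 − 1/14.3 = -0.058488.
t = -2.242 / -0.058488 ≈ 38.333 days.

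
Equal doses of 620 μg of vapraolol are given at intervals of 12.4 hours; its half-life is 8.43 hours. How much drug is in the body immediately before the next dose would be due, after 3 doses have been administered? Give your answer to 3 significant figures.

333 μg

The 3 doses were given 37.2, 24.8, 12.4 hours ago.
Total = 620·(1/2)^(37.2/8.43) + 620·(1/2)^(24.8/8.43) + 620·(1/2)^(12.4/8.43)
      = 29.107 + 80.686 + 223.66 ≈ 333.46 μg.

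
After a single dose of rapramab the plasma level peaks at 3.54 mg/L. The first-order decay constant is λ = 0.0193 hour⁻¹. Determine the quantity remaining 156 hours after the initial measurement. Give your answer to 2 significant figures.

0.17 mg/L

t½ = ln 2 / λ = 0.69315 / 0.0193 ≈ 35.914 hours.
Number of half-lives: n = 156/35.914 ≈ 4.3437.
Remaining = 3.54 × (1/2)^4.3437 = 3.54 × 0.049252 ≈ 0.17435 mg/L.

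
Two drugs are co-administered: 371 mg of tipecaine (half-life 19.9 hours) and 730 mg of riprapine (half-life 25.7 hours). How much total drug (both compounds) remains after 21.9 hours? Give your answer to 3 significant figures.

tipecaine: 371 × (1/2)^(21.9/19.9) = 371 × (1/2)^1.1005 ≈ 173.02 mg.
riprapine: 730 × (1/2)^(21.9/25.7) = 730 × (1/2)^0.85214 ≈ 404.39 mg.
Total = 173.02 + 404.39 ≈ 577.41 mg.

577 mg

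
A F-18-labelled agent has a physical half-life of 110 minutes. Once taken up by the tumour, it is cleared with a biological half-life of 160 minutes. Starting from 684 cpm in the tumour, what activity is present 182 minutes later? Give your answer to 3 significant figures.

98.8 cpm

1/t_eff = 1/t_phys + 1/t_biol = 1/110 + 1/160 = 0.015341 per minute.
t_eff = 110 × 160 / (110 + 160) ≈ 65.185 minutes.
Remaining = 684 × (1/2)^(182/65.185) = 684 × (1/2)^2.792 ≈ 98.757 cpm.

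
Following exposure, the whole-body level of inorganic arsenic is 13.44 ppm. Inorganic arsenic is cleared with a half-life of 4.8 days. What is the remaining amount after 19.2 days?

Elapsed time is 4 half-lives (19.2/4.8).
Each half-life halves the amount: 13.44 × (1/2)^4 = 13.44/16 = 0.84 ppm.

0.84 ppm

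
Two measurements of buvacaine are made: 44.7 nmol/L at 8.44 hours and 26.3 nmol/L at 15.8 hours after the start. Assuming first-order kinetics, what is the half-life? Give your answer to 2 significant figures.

Over Δt = 15.8 − 8.44 = 7.36 hours, the level fell by a factor of 44.7/26.3 ≈ 1.6996.
n = log₂(1.6996) ≈ 0.76521 half-lives, so t½ = 7.36/0.76521 ≈ 9.6182 hours.

9.6 hours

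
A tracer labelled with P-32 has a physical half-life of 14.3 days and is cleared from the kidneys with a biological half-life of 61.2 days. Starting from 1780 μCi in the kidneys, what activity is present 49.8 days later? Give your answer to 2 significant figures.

1/t_eff = 1/t_phys + 1/t_biol = 1/14.3 + 1/61.2 = 0.08627 per day.
t_eff = 14.3 × 61.2 / (14.3 + 61.2) ≈ 11.592 days.
Remaining = 1780 × (1/2)^(49.8/11.592) = 1780 × (1/2)^4.2962 ≈ 90.599 μCi.

91 μCi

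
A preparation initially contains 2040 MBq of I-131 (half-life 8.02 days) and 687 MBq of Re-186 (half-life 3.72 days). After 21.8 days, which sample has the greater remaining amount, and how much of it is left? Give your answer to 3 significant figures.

I-131: 2040 × (1/2)^2.7182 ≈ 310.01 MBq.
Re-186: 687 × (1/2)^5.8602 ≈ 11.826 MBq.
I-131 has more remaining, at ≈ 310.01 MBq.

I-131, 310 MBq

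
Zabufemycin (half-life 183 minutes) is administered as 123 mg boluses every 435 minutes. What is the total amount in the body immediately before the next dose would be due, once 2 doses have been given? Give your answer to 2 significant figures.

28 mg

The 2 doses were given 870, 435 minutes ago.
Total = 123·(1/2)^(870/183) + 123·(1/2)^(435/183)
      = 4.558 + 23.678 ≈ 28.236 mg.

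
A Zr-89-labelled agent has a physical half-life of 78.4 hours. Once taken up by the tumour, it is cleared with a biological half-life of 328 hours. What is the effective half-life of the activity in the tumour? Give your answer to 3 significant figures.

1/t_eff = 1/t_phys + 1/t_biol = 1/78.4 + 1/328 = 0.015804 per hour.
t_eff = 78.4 × 328 / (78.4 + 328) ≈ 63.276 hours.

63.3 hours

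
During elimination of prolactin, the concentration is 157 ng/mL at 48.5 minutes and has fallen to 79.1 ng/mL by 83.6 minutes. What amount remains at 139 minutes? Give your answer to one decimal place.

26.8 ng/mL

Over Δt = 83.6 − 48.5 = 35.1 minutes, the level fell by a factor of 157/79.1 ≈ 1.9848.
n = log₂(1.9848) ≈ 0.98901 half-lives, so t½ = 35.1/0.98901 ≈ 35.49 minutes.
From t = 83.6 to t = 139: 79.1 × (1/2)^((139−83.6)/35.49) ≈ 26.808 ng/mL.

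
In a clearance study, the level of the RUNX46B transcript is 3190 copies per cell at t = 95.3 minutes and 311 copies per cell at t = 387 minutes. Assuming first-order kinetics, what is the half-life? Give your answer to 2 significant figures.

Over Δt = 387 − 95.3 = 291.7 minutes, the level fell by a factor of 3190/311 ≈ 10.257.
n = log₂(10.257) ≈ 3.3586 half-lives, so t½ = 291.7/3.3586 ≈ 86.852 minutes.

87 minutes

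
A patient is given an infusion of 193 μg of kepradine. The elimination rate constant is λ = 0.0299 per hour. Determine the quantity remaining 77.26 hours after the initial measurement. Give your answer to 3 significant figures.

t½ = ln 2 / λ = 0.69315 / 0.0299 ≈ 23.182 hours.
Number of half-lives: n = 77.26/23.182 ≈ 3.3327.
Remaining = 193 × (1/2)^3.3327 = 193 × 0.099254 ≈ 19.156 μg.

19.2 μg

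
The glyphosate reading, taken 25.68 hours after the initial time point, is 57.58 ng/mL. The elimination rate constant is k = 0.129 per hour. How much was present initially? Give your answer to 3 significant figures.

t½ = ln 2 / k = 0.69315 / 0.129 ≈ 5.3732 hours.
Number of half-lives elapsed: n = 25.68/5.3732 ≈ 4.7792.
A₀ = A × 2^n = 57.58 × 2^4.7792 = 57.58 × 27.46 ≈ 1581.1 ng/mL.

1580 ng/mL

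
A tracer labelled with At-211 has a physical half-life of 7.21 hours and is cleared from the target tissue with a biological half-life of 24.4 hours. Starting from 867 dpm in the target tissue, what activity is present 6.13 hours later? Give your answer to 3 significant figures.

404 dpm

1/t_eff = 1/t_phys + 1/t_biol = 1/7.21 + 1/24.4 = 0.17968 per hour.
t_eff = 7.21 × 24.4 / (7.21 + 24.4) ≈ 5.5655 hours.
Remaining = 867 × (1/2)^(6.13/5.5655) = 867 × (1/2)^1.1014 ≈ 404.07 dpm.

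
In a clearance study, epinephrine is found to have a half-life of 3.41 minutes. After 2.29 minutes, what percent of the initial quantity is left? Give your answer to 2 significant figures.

n = 2.29/3.41 ≈ 0.67155 half-lives.
Fraction remaining = (1/2)^0.67155 ≈ 0.62783, i.e. 62.783%.

63%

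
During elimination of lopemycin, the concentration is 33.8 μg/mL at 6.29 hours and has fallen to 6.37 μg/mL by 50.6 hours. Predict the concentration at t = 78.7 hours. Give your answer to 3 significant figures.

Over Δt = 50.6 − 6.29 = 44.31 hours, the level fell by a factor of 33.8/6.37 ≈ 5.3061.
n = log₂(5.3061) ≈ 2.4077 half-lives, so t½ = 44.31/2.4077 ≈ 18.404 hours.
From t = 50.6 to t = 78.7: 6.37 × (1/2)^((78.7−50.6)/18.404) ≈ 2.2106 μg/mL.

2.21 μg/mL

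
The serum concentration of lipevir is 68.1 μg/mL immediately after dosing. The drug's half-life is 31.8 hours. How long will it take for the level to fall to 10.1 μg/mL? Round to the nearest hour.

Fraction remaining = 10.1/68.1 ≈ 0.14831.
n = log₂(68.1/10.1) = ln(6.7426)/ln 2 ≈ 2.7533 half-lives.
t = n × t½ = 2.7533 × 31.8 ≈ 87.555 hours.

88 hours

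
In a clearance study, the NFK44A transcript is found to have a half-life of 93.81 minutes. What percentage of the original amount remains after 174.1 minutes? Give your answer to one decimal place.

27.6%

n = 174.1/93.81 ≈ 1.8559 half-lives.
Fraction remaining = (1/2)^1.8559 ≈ 0.27626, i.e. 27.626%.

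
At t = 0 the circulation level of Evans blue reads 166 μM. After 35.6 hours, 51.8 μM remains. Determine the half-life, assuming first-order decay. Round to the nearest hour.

A/A₀ = 51.8/166 ≈ 0.31205.
n = log₂(3.2046) ≈ 1.6802 half-lives elapsed in 35.6 hours.
t½ = 35.6/1.6802 ≈ 21.188 hours.

21 hours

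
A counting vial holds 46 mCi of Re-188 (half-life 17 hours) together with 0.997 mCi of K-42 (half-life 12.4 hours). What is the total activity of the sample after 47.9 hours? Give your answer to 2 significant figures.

Re-188: 46 × (1/2)^(47.9/17) = 46 × (1/2)^2.8176 ≈ 6.5247 mCi.
K-42: 0.997 × (1/2)^(47.9/12.4) = 0.997 × (1/2)^3.8629 ≈ 0.068524 mCi.
Total = 6.5247 + 0.068524 ≈ 6.5932 mCi.

6.6 mCi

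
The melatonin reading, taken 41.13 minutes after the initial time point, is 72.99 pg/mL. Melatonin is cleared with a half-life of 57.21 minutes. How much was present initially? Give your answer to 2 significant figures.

Number of half-lives elapsed: n = 41.13/57.21 ≈ 0.71893.
A₀ = A × 2^n = 72.99 × 2^0.71893 = 72.99 × 1.646 ≈ 120.14 pg/mL.

120 pg/mL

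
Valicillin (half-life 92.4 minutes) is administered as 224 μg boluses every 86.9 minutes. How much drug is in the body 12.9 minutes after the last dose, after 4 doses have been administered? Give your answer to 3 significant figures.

393 μg

The 4 doses were given 273.6, 186.7, 99.8, 12.9 minutes ago.
Total = 224·(1/2)^(273.6/92.4) + 224·(1/2)^(186.7/92.4) + 224·(1/2)^(99.8/92.4) + 224·(1/2)^(12.9/92.4)
      = 28.766 + 55.207 + 105.95 + 203.34 ≈ 393.27 μg.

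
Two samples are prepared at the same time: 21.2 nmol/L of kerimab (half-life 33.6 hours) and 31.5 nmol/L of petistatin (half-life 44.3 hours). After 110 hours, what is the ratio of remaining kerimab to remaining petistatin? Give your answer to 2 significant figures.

0.39

kerimab: 21.2 × (1/2)^(110/33.6) = 21.2 × (1/2)^3.2738 ≈ 2.1919 nmol/L.
petistatin: 31.5 × (1/2)^(110/44.3) = 31.5 × (1/2)^2.4831 ≈ 5.6342 nmol/L.
Ratio ≈ 2.1919 / 5.6342 ≈ 0.38904.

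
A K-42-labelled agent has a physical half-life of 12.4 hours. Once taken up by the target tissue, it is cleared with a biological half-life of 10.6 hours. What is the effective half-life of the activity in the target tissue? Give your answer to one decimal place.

1/t_eff = 1/t_phys + 1/t_biol = 1/12.4 + 1/10.6 = 0.17498 per hour.
t_eff = 12.4 × 10.6 / (12.4 + 10.6) ≈ 5.7148 hours.

5.7 hours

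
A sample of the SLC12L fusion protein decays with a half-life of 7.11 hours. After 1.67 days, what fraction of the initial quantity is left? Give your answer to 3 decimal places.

1.67 days = 40.08 hours.
n = 40.08/7.11 ≈ 5.6371 half-lives.
Fraction remaining = (1/2)^5.6371 ≈ 0.020093.

0.020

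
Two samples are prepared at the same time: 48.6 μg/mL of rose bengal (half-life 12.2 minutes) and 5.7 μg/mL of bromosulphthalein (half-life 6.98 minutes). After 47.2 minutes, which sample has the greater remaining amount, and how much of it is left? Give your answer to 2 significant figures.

rose bengal, 3.3 μg/mL

rose bengal: 48.6 × (1/2)^3.8689 ≈ 3.3266 μg/mL.
bromosulphthalein: 5.7 × (1/2)^6.7622 ≈ 0.052512 μg/mL.
Rose bengal has more remaining, at ≈ 3.3266 μg/mL.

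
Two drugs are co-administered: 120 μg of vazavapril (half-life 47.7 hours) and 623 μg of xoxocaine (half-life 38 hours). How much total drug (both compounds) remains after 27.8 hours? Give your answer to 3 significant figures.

455 μg

vazavapril: 120 × (1/2)^(27.8/47.7) = 120 × (1/2)^0.58281 ≈ 80.119 μg.
xoxocaine: 623 × (1/2)^(27.8/38) = 623 × (1/2)^0.73158 ≈ 375.2 μg.
Total = 80.119 + 375.2 ≈ 455.32 μg.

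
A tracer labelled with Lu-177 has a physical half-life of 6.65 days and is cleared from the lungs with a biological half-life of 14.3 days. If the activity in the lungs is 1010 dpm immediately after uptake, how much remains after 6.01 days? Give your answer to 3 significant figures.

403 dpm

1/t_eff = 1/t_phys + 1/t_biol = 1/6.65 + 1/14.3 = 0.22031 per day.
t_eff = 6.65 × 14.3 / (6.65 + 14.3) ≈ 4.5391 days.
Remaining = 1010 × (1/2)^(6.01/4.5391) = 1010 × (1/2)^1.324 ≈ 403.41 dpm.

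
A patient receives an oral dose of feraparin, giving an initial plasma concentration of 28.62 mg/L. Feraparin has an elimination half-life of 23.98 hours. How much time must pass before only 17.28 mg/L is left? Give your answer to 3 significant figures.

Fraction remaining = 17.28/28.62 ≈ 0.60377.
n = log₂(28.62/17.28) = ln(1.6562)/ln 2 ≈ 0.72792 half-lives.
t = n × t½ = 0.72792 × 23.98 ≈ 17.456 hours.

17.5 hours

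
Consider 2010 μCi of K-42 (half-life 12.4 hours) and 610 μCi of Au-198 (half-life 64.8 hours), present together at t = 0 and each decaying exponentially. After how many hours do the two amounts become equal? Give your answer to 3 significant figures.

Set 2010·(1/2)^(t/12.4) = 610·(1/2)^(t/64.8).
Taking log₂: log₂(2010/610) = t·(1/12.4 − 1/64.8).
log₂(3.2951) = 1.7203; 1/12.4 − 1/64.8 = 0.065213.
t = 1.7203 / 0.065213 ≈ 26.38 hours.

26.4 hours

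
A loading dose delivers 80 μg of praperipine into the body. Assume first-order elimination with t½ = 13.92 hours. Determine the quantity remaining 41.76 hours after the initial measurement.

10 μg

Elapsed time is 3 half-lives (41.76/13.92).
Each half-life halves the amount: 80 × (1/2)^3 = 80/8 = 10 μg.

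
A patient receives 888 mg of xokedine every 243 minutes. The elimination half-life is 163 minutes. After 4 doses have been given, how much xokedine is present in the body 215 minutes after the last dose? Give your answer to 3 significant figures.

544 mg

The 4 doses were given 944, 701, 458, 215 minutes ago.
Total = 888·(1/2)^(944/163) + 888·(1/2)^(701/163) + 888·(1/2)^(458/163) + 888·(1/2)^(215/163)
      = 16.033 + 45.061 + 126.64 + 355.92 ≈ 543.65 mg.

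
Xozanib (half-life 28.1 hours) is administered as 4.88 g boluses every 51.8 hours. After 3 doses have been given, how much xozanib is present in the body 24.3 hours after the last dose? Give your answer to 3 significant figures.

The 3 doses were given 127.9, 76.1, 24.3 hours ago.
Total = 4.88·(1/2)^(127.9/28.1) + 4.88·(1/2)^(76.1/28.1) + 4.88·(1/2)^(24.3/28.1)
      = 0.20809 + 0.74675 + 2.6798 ≈ 3.6346 g.

3.63 g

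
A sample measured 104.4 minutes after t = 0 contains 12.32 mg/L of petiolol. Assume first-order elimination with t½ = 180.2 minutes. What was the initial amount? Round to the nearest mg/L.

18 mg/L

Number of half-lives elapsed: n = 104.4/180.2 ≈ 0.57936.
A₀ = A × 2^n = 12.32 × 2^0.57936 = 12.32 × 1.4942 ≈ 18.408 mg/L.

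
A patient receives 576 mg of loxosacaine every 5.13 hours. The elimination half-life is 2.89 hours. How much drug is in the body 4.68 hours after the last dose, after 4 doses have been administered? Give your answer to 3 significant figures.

263 mg

The 4 doses were given 20.07, 14.94, 9.81, 4.68 hours ago.
Total = 576·(1/2)^(20.07/2.89) + 576·(1/2)^(14.94/2.89) + 576·(1/2)^(9.81/2.89) + 576·(1/2)^(4.68/2.89)
      = 4.676 + 16.004 + 54.776 + 187.47 ≈ 262.93 mg.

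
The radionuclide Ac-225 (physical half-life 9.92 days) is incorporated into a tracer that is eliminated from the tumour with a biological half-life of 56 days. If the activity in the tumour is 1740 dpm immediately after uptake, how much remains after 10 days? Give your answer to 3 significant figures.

1/t_eff = 1/t_phys + 1/t_biol = 1/9.92 + 1/56 = 0.11866 per day.
t_eff = 9.92 × 56 / (9.92 + 56) ≈ 8.4272 days.
Remaining = 1740 × (1/2)^(10/8.4272) = 1740 × (1/2)^1.1866 ≈ 764.43 dpm.

764 dpm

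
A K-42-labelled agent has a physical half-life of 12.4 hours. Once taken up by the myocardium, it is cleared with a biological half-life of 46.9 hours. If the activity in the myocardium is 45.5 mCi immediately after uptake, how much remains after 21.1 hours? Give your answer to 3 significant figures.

10.2 mCi

1/t_eff = 1/t_phys + 1/t_biol = 1/12.4 + 1/46.9 = 0.10197 per hour.
t_eff = 12.4 × 46.9 / (12.4 + 46.9) ≈ 9.8071 hours.
Remaining = 45.5 × (1/2)^(21.1/9.8071) = 45.5 × (1/2)^2.1515 ≈ 10.241 mCi.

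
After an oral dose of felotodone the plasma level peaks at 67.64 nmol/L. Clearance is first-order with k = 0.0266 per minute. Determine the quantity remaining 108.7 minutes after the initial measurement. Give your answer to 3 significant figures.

t½ = ln 2 / k = 0.69315 / 0.0266 ≈ 26.058 minutes.
Number of half-lives: n = 108.7/26.058 ≈ 4.1714.
Remaining = 67.64 × (1/2)^4.1714 = 67.64 × 0.055497 ≈ 3.7538 nmol/L.

3.75 nmol/L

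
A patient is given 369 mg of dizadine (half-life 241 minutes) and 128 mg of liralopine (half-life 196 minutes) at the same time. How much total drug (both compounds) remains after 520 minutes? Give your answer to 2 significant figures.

dizadine: 369 × (1/2)^(520/241) = 369 × (1/2)^2.1577 ≈ 82.699 mg.
liralopine: 128 × (1/2)^(520/196) = 128 × (1/2)^2.6531 ≈ 20.35 mg.
Total = 82.699 + 20.35 ≈ 103.05 mg.

100 mg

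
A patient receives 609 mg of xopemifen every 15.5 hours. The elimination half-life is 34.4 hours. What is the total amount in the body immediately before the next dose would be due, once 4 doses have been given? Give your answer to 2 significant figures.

The 4 doses were given 62, 46.5, 31, 15.5 hours ago.
Total = 609·(1/2)^(62/34.4) + 609·(1/2)^(46.5/34.4) + 609·(1/2)^(31/34.4) + 609·(1/2)^(15.5/34.4)
      = 174.61 + 238.62 + 326.09 + 445.63 ≈ 1185 mg.

1200 mg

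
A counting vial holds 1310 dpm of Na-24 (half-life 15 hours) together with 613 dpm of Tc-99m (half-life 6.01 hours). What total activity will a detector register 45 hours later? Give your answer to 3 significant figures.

167 dpm

Na-24: 1310 × (1/2)^(45/15) = 1310 × (1/2)^3 ≈ 163.75 dpm.
Tc-99m: 613 × (1/2)^(45/6.01) = 613 × (1/2)^7.4875 ≈ 3.4158 dpm.
Total = 163.75 + 3.4158 ≈ 167.17 dpm.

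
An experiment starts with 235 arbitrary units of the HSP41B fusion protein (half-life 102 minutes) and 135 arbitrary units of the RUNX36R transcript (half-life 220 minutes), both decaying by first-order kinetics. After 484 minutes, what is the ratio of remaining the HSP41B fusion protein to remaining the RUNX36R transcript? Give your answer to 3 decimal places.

0.298

HSP41B fusion protein: 235 × (1/2)^(484/102) = 235 × (1/2)^4.7451 ≈ 8.763 arbitrary units.
RUNX36R transcript: 135 × (1/2)^(484/220) = 135 × (1/2)^2.2 ≈ 29.381 arbitrary units.
Ratio ≈ 8.763 / 29.381 ≈ 0.29825.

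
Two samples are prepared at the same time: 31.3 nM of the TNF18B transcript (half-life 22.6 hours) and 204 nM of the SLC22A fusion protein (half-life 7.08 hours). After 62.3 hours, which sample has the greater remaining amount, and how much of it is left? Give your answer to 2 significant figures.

TNF18B transcript, 4.6 nM

TNF18B transcript: 31.3 × (1/2)^2.7566 ≈ 4.6314 nM.
SLC22A fusion protein: 204 × (1/2)^8.7994 ≈ 0.45786 nM.
TNF18B transcript has more remaining, at ≈ 4.6314 nM.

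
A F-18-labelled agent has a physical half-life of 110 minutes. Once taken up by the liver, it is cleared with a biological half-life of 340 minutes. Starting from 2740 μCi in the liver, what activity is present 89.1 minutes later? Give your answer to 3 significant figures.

1300 μCi

1/t_eff = 1/t_phys + 1/t_biol = 1/110 + 1/340 = 0.012032 per minute.
t_eff = 110 × 340 / (110 + 340) ≈ 83.111 minutes.
Remaining = 2740 × (1/2)^(89.1/83.111) = 2740 × (1/2)^1.0721 ≈ 1303.3 μCi.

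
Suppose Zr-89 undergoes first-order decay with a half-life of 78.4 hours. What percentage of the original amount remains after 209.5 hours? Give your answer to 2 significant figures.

16%

n = 209.5/78.4 ≈ 2.6722 half-lives.
Fraction remaining = (1/2)^2.6722 ≈ 0.15689, i.e. 15.689%.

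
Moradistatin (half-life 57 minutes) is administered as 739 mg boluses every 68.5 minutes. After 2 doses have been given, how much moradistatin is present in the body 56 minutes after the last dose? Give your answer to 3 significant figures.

The 2 doses were given 124.5, 56 minutes ago.
Total = 739·(1/2)^(124.5/57) + 739·(1/2)^(56/57)
      = 162.6 + 374.02 ≈ 536.62 mg.

537 mg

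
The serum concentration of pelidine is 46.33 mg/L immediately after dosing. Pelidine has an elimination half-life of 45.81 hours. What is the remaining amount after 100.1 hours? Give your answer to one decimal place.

10.2 mg/L

Number of half-lives: n = 100.1/45.81 ≈ 2.1851.
Remaining = 46.33 × (1/2)^2.1851 = 46.33 × 0.2199 ≈ 10.188 mg/L.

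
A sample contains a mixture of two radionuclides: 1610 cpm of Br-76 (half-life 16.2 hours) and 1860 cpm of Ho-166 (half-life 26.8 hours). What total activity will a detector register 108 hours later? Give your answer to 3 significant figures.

130 cpm

Br-76: 1610 × (1/2)^(108/16.2) = 1610 × (1/2)^6.6667 ≈ 15.847 cpm.
Ho-166: 1860 × (1/2)^(108/26.8) = 1860 × (1/2)^4.0299 ≈ 113.87 cpm.
Total = 15.847 + 113.87 ≈ 129.72 cpm.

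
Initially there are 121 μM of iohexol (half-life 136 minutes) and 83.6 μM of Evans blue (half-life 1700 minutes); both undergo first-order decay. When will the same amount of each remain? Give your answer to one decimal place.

78.9 minutes

Set 121·(1/2)^(t/136) = 83.6·(1/2)^(t/1700).
Taking log₂: log₂(121/83.6) = t·(1/136 − 1/1700).
log₂(1.4474) = 0.53343; 1/136 − 1/1700 = 0.0067647.
t = 0.53343 / 0.0067647 ≈ 78.855 minutes.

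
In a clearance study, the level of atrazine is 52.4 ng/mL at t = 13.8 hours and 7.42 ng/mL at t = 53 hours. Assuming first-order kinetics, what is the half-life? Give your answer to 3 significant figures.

Over Δt = 53 − 13.8 = 39.2 hours, the level fell by a factor of 52.4/7.42 ≈ 7.062.
n = log₂(7.062) ≈ 2.8201 half-lives, so t½ = 39.2/2.8201 ≈ 13.9 hours.

13.9 hours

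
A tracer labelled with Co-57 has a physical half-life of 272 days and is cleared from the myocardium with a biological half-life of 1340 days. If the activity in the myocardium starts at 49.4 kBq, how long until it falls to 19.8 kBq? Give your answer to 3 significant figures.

298 days

1/t_eff = 1/t_phys + 1/t_biol = 1/272 + 1/1340 = 0.0044227 per day.
t_eff = 272 × 1340 / (272 + 1340) ≈ 226.1 days.
n = log₂(49.4/19.8) ≈ 1.319; t = 1.319 × 226.1 ≈ 298.23 days.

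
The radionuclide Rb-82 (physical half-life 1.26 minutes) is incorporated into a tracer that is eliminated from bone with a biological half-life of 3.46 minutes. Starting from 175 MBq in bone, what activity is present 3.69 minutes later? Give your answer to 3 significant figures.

11.0 MBq

1/t_eff = 1/t_phys + 1/t_biol = 1/1.26 + 1/3.46 = 1.0827 per minute.
t_eff = 1.26 × 3.46 / (1.26 + 3.46) ≈ 0.92364 minutes.
Remaining = 175 × (1/2)^(3.69/0.92364) = 175 × (1/2)^3.995 ≈ 10.975 MBq.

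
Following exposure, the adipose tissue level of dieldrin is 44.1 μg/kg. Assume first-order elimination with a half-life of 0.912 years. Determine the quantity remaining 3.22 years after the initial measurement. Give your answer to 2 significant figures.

Number of half-lives: n = 3.22/0.912 ≈ 3.5307.
Remaining = 44.1 × (1/2)^3.5307 = 44.1 × 0.086527 ≈ 3.8159 μg/kg.

3.8 μg/kg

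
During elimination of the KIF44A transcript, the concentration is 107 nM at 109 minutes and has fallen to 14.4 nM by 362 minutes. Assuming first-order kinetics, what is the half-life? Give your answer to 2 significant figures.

Over Δt = 362 − 109 = 253 minutes, the level fell by a factor of 107/14.4 ≈ 7.4306.
n = log₂(7.4306) ≈ 2.8935 half-lives, so t½ = 253/2.8935 ≈ 87.438 minutes.

87 minutes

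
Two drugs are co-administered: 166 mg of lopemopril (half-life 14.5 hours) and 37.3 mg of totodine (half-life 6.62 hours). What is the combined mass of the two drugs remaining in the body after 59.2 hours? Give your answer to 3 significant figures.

lopemopril: 166 × (1/2)^(59.2/14.5) = 166 × (1/2)^4.0828 ≈ 9.7966 mg.
totodine: 37.3 × (1/2)^(59.2/6.62) = 37.3 × (1/2)^8.9426 ≈ 0.075809 mg.
Total = 9.7966 + 0.075809 ≈ 9.8724 mg.

9.87 mg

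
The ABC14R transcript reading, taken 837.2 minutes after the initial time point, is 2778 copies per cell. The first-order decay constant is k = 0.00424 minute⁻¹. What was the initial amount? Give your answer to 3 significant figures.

96700 copies per cell

t½ = ln 2 / k = 0.69315 / 0.00424 ≈ 163.48 minutes.
Number of half-lives elapsed: n = 837.2/163.48 ≈ 5.1212.
A₀ = A × 2^n = 2778 × 2^5.1212 = 2778 × 34.804 ≈ 96685 copies per cell.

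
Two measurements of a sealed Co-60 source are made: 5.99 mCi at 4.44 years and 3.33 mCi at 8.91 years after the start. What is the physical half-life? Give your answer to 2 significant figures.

Over Δt = 8.91 − 4.44 = 4.47 years, the level fell by a factor of 5.99/3.33 ≈ 1.7988.
n = log₂(1.7988) ≈ 0.84703 half-lives, so t½ = 4.47/0.84703 ≈ 5.2772 years.

5.3 years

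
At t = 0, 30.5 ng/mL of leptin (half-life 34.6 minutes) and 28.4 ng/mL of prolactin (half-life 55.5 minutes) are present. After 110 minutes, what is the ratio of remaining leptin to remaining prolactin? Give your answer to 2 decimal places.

leptin: 30.5 × (1/2)^(110/34.6) = 30.5 × (1/2)^3.1792 ≈ 3.3672 ng/mL.
prolactin: 28.4 × (1/2)^(110/55.5) = 28.4 × (1/2)^1.982 ≈ 7.1892 ng/mL.
Ratio ≈ 3.3672 / 7.1892 ≈ 0.46837.

0.47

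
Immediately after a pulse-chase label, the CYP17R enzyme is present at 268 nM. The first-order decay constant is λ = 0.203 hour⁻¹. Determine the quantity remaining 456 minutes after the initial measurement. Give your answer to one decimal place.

57.3 nM

t½ = ln 2 / λ = 0.69315 / 0.203 ≈ 3.4145 hours.
Convert the elapsed time: 456 minutes = 7.6 hours.
Number of half-lives: n = 7.6/3.4145 ≈ 2.2258.
Remaining = 268 × (1/2)^2.2258 = 268 × 0.21378 ≈ 57.293 nM.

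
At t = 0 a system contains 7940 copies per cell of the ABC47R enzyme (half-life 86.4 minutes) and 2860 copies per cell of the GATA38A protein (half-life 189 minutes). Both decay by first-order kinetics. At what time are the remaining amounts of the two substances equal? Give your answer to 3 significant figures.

234 minutes

Set 7940·(1/2)^(t/86.4) = 2860·(1/2)^(t/189).
Taking log₂: log₂(7940/2860) = t·(1/86.4 − 1/189).
log₂(2.7762) = 1.4731; 1/86.4 − 1/189 = 0.0062831.
t = 1.4731 / 0.0062831 ≈ 234.46 minutes.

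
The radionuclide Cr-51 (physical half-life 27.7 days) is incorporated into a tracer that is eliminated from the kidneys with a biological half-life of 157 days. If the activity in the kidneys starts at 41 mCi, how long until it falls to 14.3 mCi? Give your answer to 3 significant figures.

1/t_eff = 1/t_phys + 1/t_biol = 1/27.7 + 1/157 = 0.042471 per day.
t_eff = 27.7 × 157 / (27.7 + 157) ≈ 23.546 days.
n = log₂(41/14.3) ≈ 1.5196; t = 1.5196 × 23.546 ≈ 35.78 days.

35.8 days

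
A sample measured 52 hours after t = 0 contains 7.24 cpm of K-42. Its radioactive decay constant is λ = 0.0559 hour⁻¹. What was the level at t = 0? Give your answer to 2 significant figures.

t½ = ln 2 / λ = 0.69315 / 0.0559 ≈ 12.4 hours.
Number of half-lives elapsed: n = 52/12.4 ≈ 4.1936.
A₀ = A × 2^n = 7.24 × 2^4.1936 = 7.24 × 18.298 ≈ 132.48 cpm.

130 cpm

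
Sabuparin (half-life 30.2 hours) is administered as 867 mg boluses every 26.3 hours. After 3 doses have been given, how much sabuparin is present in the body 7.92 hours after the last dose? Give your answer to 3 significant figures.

The 3 doses were given 60.52, 34.22, 7.92 hours ago.
Total = 867·(1/2)^(60.52/30.2) + 867·(1/2)^(34.22/30.2) + 867·(1/2)^(7.92/30.2)
      = 216.15 + 395.29 + 722.89 ≈ 1334.3 mg.

1330 mg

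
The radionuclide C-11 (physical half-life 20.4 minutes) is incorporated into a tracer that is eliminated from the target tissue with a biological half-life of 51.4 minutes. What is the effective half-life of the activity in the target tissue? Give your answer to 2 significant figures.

15 minutes

1/t_eff = 1/t_phys + 1/t_biol = 1/20.4 + 1/51.4 = 0.068475 per minute.
t_eff = 20.4 × 51.4 / (20.4 + 51.4) ≈ 14.604 minutes.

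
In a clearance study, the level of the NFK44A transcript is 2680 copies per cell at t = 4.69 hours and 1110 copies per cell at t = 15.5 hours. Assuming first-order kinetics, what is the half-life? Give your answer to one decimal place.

8.5 hours

Over Δt = 15.5 − 4.69 = 10.81 hours, the level fell by a factor of 2680/1110 ≈ 2.4144.
n = log₂(2.4144) ≈ 1.2717 half-lives, so t½ = 10.81/1.2717 ≈ 8.5006 hours.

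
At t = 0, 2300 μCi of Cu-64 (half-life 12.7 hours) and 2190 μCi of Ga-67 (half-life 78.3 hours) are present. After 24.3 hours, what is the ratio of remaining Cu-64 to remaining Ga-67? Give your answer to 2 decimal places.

Cu-64: 2300 × (1/2)^(24.3/12.7) = 2300 × (1/2)^1.9134 ≈ 610.58 μCi.
Ga-67: 2190 × (1/2)^(24.3/78.3) = 2190 × (1/2)^0.31034 ≈ 1766.1 μCi.
Ratio ≈ 610.58 / 1766.1 ≈ 0.34572.

0.35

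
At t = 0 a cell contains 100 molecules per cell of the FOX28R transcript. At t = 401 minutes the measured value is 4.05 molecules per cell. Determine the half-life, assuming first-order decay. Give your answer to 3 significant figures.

86.7 minutes

A/A₀ = 4.05/100 ≈ 0.0405.
n = log₂(24.691) ≈ 4.6259 half-lives elapsed in 401 minutes.
t½ = 401/4.6259 ≈ 86.685 minutes.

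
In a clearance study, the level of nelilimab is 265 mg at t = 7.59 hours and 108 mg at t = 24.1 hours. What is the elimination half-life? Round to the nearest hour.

Over Δt = 24.1 − 7.59 = 16.51 hours, the level fell by a factor of 265/108 ≈ 2.4537.
n = log₂(2.4537) ≈ 1.295 half-lives, so t½ = 16.51/1.295 ≈ 12.749 hours.

13 hours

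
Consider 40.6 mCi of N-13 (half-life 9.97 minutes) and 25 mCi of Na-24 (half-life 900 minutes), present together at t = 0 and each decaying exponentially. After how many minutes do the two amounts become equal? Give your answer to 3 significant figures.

7.05 minutes

Set 40.6·(1/2)^(t/9.97) = 25·(1/2)^(t/900).
Taking log₂: log₂(40.6/25) = t·(1/9.97 − 1/900).
log₂(1.624) = 0.69955; 1/9.97 − 1/900 = 0.09919.
t = 0.69955 / 0.09919 ≈ 7.0527 minutes.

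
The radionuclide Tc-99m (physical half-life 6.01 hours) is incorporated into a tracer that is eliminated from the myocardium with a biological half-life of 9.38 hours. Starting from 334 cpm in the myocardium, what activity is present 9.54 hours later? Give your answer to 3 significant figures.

1/t_eff = 1/t_phys + 1/t_biol = 1/6.01 + 1/9.38 = 0.273 per hour.
t_eff = 6.01 × 9.38 / (6.01 + 9.38) ≈ 3.663 hours.
Remaining = 334 × (1/2)^(9.54/3.663) = 334 × (1/2)^2.6044 ≈ 54.921 cpm.

54.9 cpm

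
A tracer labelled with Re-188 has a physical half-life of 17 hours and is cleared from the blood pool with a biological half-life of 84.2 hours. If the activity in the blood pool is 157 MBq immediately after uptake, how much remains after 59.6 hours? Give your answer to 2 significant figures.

8.5 MBq

1/t_eff = 1/t_phys + 1/t_biol = 1/17 + 1/84.2 = 0.0707 per hour.
t_eff = 17 × 84.2 / (17 + 84.2) ≈ 14.144 hours.
Remaining = 157 × (1/2)^(59.6/14.144) = 157 × (1/2)^4.2137 ≈ 8.4614 MBq.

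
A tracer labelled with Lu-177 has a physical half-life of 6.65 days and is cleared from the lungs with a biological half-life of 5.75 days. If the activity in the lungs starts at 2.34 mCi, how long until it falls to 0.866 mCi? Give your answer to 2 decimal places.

4.42 days

1/t_eff = 1/t_phys + 1/t_biol = 1/6.65 + 1/5.75 = 0.32429 per day.
t_eff = 6.65 × 5.75 / (6.65 + 5.75) ≈ 3.0837 days.
n = log₂(2.34/0.866) ≈ 1.4341; t = 1.4341 × 3.0837 ≈ 4.4222 days.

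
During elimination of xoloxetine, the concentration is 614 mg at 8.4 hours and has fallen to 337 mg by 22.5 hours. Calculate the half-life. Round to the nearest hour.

Over Δt = 22.5 − 8.4 = 14.1 hours, the level fell by a factor of 614/337 ≈ 1.822.
n = log₂(1.822) ≈ 0.86549 half-lives, so t½ = 14.1/0.86549 ≈ 16.291 hours.

16 hours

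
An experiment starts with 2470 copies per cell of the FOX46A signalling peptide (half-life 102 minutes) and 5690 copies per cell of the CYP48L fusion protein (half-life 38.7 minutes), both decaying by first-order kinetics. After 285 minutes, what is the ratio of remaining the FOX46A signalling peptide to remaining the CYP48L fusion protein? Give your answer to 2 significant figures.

10

FOX46A signalling peptide: 2470 × (1/2)^(285/102) = 2470 × (1/2)^2.7941 ≈ 356.11 copies per cell.
CYP48L fusion protein: 5690 × (1/2)^(285/38.7) = 5690 × (1/2)^7.3643 ≈ 34.532 copies per cell.
Ratio ≈ 356.11 / 34.532 ≈ 10.312.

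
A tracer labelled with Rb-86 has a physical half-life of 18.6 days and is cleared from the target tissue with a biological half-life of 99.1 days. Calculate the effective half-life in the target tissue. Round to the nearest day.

16 days

1/t_eff = 1/t_phys + 1/t_biol = 1/18.6 + 1/99.1 = 0.063854 per day.
t_eff = 18.6 × 99.1 / (18.6 + 99.1) ≈ 15.661 days.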